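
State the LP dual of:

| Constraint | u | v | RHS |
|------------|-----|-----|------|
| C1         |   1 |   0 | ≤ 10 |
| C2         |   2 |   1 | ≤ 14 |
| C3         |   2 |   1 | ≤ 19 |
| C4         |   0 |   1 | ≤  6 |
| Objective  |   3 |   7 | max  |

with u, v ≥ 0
Minimize: z = 10y1 + 14y2 + 19y3 + 6y4

Subject to:
  C1: -y1 - 2y2 - 2y3 ≤ -3
  C2: -y2 - y3 - y4 ≤ -7
  y1, y2, y3, y4 ≥ 0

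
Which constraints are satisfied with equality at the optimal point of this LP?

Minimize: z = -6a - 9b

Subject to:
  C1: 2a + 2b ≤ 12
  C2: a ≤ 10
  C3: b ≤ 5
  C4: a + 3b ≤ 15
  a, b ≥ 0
Optimal: a = 1.5, b = 4.5
Binding: C1, C4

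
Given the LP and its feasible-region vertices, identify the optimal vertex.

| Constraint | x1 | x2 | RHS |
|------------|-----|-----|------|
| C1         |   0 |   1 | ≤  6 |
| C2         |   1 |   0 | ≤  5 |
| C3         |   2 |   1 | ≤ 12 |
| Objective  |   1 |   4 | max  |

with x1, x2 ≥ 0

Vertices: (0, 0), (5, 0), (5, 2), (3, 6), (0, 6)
Evaluating z = x1 + 4x2 at each vertex:
  (0, 0): z = 0
  (5, 0): z = 5
  (5, 2): z = 13
  (3, 6): z = 27
  (0, 6): z = 24

The largest value is z = 27, attained at (3, 6).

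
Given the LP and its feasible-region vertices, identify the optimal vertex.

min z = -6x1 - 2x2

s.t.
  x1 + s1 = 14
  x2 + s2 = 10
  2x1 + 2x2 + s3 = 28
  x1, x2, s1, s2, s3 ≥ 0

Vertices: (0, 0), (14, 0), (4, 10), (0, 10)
Evaluating z = -6x1 - 2x2 at each vertex:
  (0, 0): z = 0
  (14, 0): z = -84
  (4, 10): z = -44
  (0, 10): z = -20

The smallest value is z = -84, attained at (14, 0).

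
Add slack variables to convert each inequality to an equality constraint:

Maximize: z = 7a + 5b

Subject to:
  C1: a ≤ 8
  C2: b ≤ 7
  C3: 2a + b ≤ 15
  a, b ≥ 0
max z = 7a + 5b

s.t.
  a + s1 = 8
  b + s2 = 7
  2a + b + s3 = 15
  a, b, s1, s2, s3 ≥ 0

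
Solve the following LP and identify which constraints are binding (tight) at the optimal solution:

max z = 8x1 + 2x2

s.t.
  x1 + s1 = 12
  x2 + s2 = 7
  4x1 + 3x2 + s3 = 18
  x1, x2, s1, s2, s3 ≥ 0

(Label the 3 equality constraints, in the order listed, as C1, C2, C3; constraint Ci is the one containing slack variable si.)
Optimal: x1 = 4.5, x2 = 0
Slack at optimum:
  C1: slack = 7.5
  C2: slack = 7
  C3: slack = 0 (binding)
  x1 ≥ 0: x1 = 4.5
  x2 ≥ 0: x2 = 0 (binding)
Binding constraints: C3, x2 ≥ 0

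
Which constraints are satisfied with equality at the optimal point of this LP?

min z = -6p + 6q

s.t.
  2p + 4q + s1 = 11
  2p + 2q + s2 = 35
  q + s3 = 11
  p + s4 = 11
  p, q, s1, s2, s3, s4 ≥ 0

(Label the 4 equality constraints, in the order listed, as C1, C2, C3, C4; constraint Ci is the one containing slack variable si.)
Optimal: p = 5.5, q = 0
Slack at optimum:
  C1: slack = 0 (binding)
  C2: slack = 24
  C3: slack = 11
  C4: slack = 5.5
  p ≥ 0: p = 5.5
  q ≥ 0: q = 0 (binding)
Binding constraints: C1, q ≥ 0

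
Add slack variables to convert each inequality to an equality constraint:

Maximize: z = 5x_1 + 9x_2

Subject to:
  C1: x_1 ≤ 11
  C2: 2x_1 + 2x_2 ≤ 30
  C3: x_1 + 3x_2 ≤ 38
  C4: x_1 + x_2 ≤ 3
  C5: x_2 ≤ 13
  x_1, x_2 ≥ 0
max z = 5x_1 + 9x_2

s.t.
  x_1 + s1 = 11
  2x_1 + 2x_2 + s2 = 30
  x_1 + 3x_2 + s3 = 38
  x_1 + x_2 + s4 = 3
  x_2 + s5 = 13
  x_1, x_2, s1, s2, s3, s4, s5 ≥ 0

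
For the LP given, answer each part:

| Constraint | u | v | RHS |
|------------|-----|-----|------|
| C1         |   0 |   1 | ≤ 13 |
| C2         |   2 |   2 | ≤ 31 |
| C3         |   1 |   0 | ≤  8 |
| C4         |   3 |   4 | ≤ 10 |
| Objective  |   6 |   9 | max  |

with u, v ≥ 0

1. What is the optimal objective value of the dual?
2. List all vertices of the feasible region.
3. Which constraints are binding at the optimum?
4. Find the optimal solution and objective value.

1. 22.5 (by strong duality, equal to the primal optimum)
2. (0, 0), (3.333, 0), (0, 2.5)
3. C4, u ≥ 0
4. u = 0, v = 2.5, z = 22.5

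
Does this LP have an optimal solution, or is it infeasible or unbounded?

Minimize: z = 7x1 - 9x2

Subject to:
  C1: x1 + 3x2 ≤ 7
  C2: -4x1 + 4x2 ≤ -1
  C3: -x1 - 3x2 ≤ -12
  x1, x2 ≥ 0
C1 requires x1 + 3x2 ≤ 7, while C3 (-x1 - 3x2 ≤ -12) is equivalent to x1 + 3x2 ≥ 12. Together they would need 12 ≤ x1 + 3x2 ≤ 7, which is impossible since 12 > 7. No point satisfies all constraints.

The feasible region is empty; the LP is infeasible.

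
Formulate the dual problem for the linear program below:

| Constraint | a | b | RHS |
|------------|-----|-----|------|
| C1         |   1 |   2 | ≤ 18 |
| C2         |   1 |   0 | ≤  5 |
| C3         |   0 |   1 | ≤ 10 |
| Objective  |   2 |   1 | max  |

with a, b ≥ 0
Minimize: z = 18y1 + 5y2 + 10y3

Subject to:
  C1: -y1 - y2 ≤ -2
  C2: -2y1 - y3 ≤ -1
  y1, y2, y3 ≥ 0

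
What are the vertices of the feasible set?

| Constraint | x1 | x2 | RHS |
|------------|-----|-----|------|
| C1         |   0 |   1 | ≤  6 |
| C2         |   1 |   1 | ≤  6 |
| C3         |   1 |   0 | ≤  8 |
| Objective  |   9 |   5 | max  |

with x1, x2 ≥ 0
Each vertex is the intersection of two constraint boundaries that also satisfies all remaining constraints:
  x1 = 0 and x2 = 0 → (0, 0)
  x1 + x2 = 6 and x2 = 0 → (6, 0)
  x2 = 6 and x1 + x2 = 6 → (0, 6)

Vertices: (0, 0), (6, 0), (0, 6)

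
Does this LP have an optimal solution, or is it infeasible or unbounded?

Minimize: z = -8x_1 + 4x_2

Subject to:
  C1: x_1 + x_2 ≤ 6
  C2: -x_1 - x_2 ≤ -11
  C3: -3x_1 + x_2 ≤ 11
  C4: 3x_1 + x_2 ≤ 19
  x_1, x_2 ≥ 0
C1 requires x_1 + x_2 ≤ 6, while C2 (-x_1 - x_2 ≤ -11) is equivalent to x_1 + x_2 ≥ 11. Together they would need 11 ≤ x_1 + x_2 ≤ 6, which is impossible since 11 > 6. No point satisfies all constraints.

The feasible region is empty; the LP is infeasible.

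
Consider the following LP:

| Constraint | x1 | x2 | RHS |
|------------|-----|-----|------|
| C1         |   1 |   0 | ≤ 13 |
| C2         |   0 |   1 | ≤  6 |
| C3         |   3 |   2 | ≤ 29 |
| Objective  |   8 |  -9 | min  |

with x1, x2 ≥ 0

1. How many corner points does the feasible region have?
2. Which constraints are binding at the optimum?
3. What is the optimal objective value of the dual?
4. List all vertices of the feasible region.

1. 4
2. C2, x1 ≥ 0
3. -54 (by strong duality, equal to the primal optimum)
4. (0, 0), (9.667, 0), (5.667, 6), (0, 6)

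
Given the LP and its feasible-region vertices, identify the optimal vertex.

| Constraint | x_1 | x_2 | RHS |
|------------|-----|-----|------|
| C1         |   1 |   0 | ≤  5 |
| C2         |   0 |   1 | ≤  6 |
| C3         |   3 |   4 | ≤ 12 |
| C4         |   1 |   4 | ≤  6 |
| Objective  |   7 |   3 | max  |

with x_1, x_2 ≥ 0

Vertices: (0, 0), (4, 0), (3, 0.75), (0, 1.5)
Evaluating z = 7x_1 + 3x_2 at each vertex:
  (0, 0): z = 0
  (4, 0): z = 28
  (3, 0.75): z = 23.25
  (0, 1.5): z = 4.5

The largest value is z = 28, attained at (4, 0).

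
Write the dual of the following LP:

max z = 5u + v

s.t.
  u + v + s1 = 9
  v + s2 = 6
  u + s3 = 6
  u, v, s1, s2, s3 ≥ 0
Minimize: z = 9y1 + 6y2 + 6y3

Subject to:
  C1: -y1 - y3 ≤ -5
  C2: -y1 - y2 ≤ -1
  y1, y2, y3 ≥ 0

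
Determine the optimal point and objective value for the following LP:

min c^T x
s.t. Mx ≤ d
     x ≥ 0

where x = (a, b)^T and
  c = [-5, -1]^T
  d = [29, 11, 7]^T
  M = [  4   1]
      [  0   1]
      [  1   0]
Each vertex is the intersection of two constraint boundaries that also satisfies all remaining constraints:
  a = 0 and b = 0 → (0, 0)
  a = 7 and b = 0 → (7, 0)
  4a + b = 29 and a = 7 → (7, 1)
  4a + b = 29 and b = 11 → (4.5, 11)
  b = 11 and a = 0 → (0, 11)

Evaluating z = -5a - b at each vertex:
  (0, 0): z = 0
  (7, 0): z = -35
  (7, 1): z = -36
  (4.5, 11): z = -33.5
  (0, 11): z = -11

The minimum is at (7, 1) with z = -36.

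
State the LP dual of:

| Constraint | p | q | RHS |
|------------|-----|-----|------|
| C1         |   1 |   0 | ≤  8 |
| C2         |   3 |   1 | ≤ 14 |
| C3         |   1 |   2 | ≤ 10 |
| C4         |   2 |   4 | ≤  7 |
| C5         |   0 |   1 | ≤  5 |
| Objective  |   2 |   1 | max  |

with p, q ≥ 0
Minimize: z = 8y1 + 14y2 + 10y3 + 7y4 + 5y5

Subject to:
  C1: -y1 - 3y2 - y3 - 2y4 ≤ -2
  C2: -y2 - 2y3 - 4y4 - y5 ≤ -1
  y1, y2, y3, y4, y5 ≥ 0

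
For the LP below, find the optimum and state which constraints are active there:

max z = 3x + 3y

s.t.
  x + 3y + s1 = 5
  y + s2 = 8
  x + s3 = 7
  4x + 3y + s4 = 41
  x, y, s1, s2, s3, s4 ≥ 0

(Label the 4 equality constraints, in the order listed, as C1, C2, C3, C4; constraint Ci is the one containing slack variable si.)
Optimal: x = 5, y = 0
Binding: C1, y ≥ 0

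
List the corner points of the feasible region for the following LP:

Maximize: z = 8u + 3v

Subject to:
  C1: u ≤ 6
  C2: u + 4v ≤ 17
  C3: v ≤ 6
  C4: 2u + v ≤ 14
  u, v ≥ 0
Each vertex is the intersection of two constraint boundaries that also satisfies all remaining constraints:
  u = 0 and v = 0 → (0, 0)
  u = 6 and v = 0 → (6, 0)
  u = 6 and 2u + v = 14 → (6, 2)
  u + 4v = 17 and 2u + v = 14 → (5.571, 2.857)
  u + 4v = 17 and u = 0 → (0, 4.25)

Vertices: (0, 0), (6, 0), (6, 2), (5.571, 2.857), (0, 4.25)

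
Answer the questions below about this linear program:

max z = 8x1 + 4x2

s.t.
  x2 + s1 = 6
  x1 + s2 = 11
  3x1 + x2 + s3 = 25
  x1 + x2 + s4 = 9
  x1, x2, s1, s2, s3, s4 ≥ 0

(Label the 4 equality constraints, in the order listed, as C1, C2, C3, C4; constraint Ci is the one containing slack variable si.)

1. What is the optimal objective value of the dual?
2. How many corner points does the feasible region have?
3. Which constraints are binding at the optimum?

1. 68 (by strong duality, equal to the primal optimum)
2. 5
3. C3, C4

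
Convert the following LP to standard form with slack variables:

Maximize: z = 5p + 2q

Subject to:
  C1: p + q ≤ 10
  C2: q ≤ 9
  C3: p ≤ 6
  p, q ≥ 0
max z = 5p + 2q

s.t.
  p + q + s1 = 10
  q + s2 = 9
  p + s3 = 6
  p, q, s1, s2, s3 ≥ 0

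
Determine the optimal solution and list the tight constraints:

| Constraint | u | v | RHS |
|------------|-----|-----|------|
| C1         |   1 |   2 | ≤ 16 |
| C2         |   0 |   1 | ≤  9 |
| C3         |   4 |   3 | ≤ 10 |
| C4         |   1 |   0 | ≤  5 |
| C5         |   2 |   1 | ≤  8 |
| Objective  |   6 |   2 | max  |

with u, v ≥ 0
Optimal: u = 2.5, v = 0
Slack at optimum:
  C1: slack = 13.5
  C2: slack = 9
  C3: slack = 0 (binding)
  C4: slack = 2.5
  C5: slack = 3
  u ≥ 0: u = 2.5
  v ≥ 0: v = 0 (binding)
Binding constraints: C3, v ≥ 0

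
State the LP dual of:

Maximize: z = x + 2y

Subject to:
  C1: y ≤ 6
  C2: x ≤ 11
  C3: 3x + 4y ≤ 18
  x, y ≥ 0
Minimize: z = 6y1 + 11y2 + 18y3

Subject to:
  C1: -y2 - 3y3 ≤ -1
  C2: -y1 - 4y3 ≤ -2
  y1, y2, y3 ≥ 0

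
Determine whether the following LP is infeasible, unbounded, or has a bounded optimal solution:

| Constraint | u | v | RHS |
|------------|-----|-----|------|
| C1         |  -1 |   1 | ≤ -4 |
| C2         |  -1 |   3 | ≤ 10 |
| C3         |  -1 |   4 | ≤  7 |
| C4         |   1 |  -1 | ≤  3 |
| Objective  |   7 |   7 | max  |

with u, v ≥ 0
C4 requires u - v ≤ 3, while C1 (-u + v ≤ -4) is equivalent to u - v ≥ 4. Together they would need 4 ≤ u - v ≤ 3, which is impossible since 4 > 3. No point satisfies all constraints.

Infeasible — the constraint set is empty.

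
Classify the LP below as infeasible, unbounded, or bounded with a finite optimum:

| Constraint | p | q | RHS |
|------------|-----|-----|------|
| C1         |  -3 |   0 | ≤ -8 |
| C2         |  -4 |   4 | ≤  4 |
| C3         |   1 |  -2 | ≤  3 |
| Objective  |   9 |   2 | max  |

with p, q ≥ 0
Feasible point: (3, 0) satisfies every constraint, so the LP is feasible.
Direction d = (1, 1): for each constraint row a, a·d ≤ 0 —
  (-3)(1) + (0)(1) = -3 ≤ 0
  (-4)(1) + (4)(1) = 0 ≤ 0
  (1)(1) + (-2)(1) = -1 ≤ 0
and d ≥ 0, so (3, 0) + t·d stays feasible for every t ≥ 0. Along this ray z = 9p + 2q changes by 11 per unit t, so z → +∞.

Unbounded — the objective can increase without bound over the feasible region.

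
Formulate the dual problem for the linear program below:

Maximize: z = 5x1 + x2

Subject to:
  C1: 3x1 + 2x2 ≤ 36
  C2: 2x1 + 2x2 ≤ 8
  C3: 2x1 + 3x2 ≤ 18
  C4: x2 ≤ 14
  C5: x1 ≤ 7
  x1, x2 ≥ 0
Minimize: z = 36y1 + 8y2 + 18y3 + 14y4 + 7y5

Subject to:
  C1: -3y1 - 2y2 - 2y3 - y5 ≤ -5
  C2: -2y1 - 2y2 - 3y3 - y4 ≤ -1
  y1, y2, y3, y4, y5 ≥ 0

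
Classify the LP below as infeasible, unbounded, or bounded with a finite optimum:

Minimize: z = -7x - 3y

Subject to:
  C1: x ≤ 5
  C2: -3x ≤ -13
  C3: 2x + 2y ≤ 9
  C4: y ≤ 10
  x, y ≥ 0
The point (4.5, 0) satisfies every constraint, so the LP is feasible; the constraints give x ≤ 5 and y ≤ 10, which with x, y ≥ 0 keep the feasible region inside a bounded box. A feasible, bounded LP attains a finite optimum at a vertex.

Feasible with finite optimum z* = -31.5 at (4.5, 0).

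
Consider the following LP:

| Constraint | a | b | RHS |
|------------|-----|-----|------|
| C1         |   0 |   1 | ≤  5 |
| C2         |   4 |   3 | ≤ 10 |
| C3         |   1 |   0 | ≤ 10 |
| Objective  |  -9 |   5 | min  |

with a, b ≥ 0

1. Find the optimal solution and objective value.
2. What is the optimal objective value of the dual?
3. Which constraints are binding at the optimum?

1. a = 2.5, b = 0, z = -22.5
2. -22.5 (by strong duality, equal to the primal optimum)
3. C2, b ≥ 0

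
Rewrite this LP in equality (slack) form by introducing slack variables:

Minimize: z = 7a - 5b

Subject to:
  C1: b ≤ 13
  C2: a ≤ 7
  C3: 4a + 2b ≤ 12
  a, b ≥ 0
min z = 7a - 5b

s.t.
  b + s1 = 13
  a + s2 = 7
  4a + 2b + s3 = 12
  a, b, s1, s2, s3 ≥ 0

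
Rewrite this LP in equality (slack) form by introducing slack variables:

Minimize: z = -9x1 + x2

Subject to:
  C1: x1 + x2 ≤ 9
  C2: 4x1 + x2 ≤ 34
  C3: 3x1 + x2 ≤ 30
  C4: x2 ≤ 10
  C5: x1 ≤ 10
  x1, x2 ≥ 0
min z = -9x1 + x2

s.t.
  x1 + x2 + s1 = 9
  4x1 + x2 + s2 = 34
  3x1 + x2 + s3 = 30
  x2 + s4 = 10
  x1 + s5 = 10
  x1, x2, s1, s2, s3, s4, s5 ≥ 0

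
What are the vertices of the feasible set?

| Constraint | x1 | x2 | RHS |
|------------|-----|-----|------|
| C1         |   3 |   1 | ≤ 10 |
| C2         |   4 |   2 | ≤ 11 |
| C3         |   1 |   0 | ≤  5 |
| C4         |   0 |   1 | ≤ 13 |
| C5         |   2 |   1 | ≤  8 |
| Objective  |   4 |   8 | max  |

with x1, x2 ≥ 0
Each vertex is the intersection of two constraint boundaries that also satisfies all remaining constraints:
  x1 = 0 and x2 = 0 → (0, 0)
  4x1 + 2x2 = 11 and x2 = 0 → (2.75, 0)
  4x1 + 2x2 = 11 and x1 = 0 → (0, 5.5)

Vertices: (0, 0), (2.75, 0), (0, 5.5)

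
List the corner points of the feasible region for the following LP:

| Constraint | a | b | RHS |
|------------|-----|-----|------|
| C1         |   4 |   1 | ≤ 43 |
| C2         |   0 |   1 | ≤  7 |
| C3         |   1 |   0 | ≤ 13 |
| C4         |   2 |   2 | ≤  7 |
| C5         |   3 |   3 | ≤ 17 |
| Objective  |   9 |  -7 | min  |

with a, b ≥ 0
Each vertex is the intersection of two constraint boundaries that also satisfies all remaining constraints:
  a = 0 and b = 0 → (0, 0)
  2a + 2b = 7 and b = 0 → (3.5, 0)
  2a + 2b = 7 and a = 0 → (0, 3.5)

Vertices: (0, 0), (3.5, 0), (0, 3.5)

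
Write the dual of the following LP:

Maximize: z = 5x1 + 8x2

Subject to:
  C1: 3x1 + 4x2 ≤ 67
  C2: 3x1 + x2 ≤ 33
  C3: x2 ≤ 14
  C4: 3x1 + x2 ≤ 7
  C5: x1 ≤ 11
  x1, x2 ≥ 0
Minimize: z = 67y1 + 33y2 + 14y3 + 7y4 + 11y5

Subject to:
  C1: -3y1 - 3y2 - 3y4 - y5 ≤ -5
  C2: -4y1 - y2 - y3 - y4 ≤ -8
  y1, y2, y3, y4, y5 ≥ 0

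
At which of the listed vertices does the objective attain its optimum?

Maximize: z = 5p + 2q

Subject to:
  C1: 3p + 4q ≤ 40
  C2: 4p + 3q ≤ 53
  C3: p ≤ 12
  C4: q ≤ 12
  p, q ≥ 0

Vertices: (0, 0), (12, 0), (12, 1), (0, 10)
Evaluating z = 5p + 2q at each vertex:
  (0, 0): z = 0
  (12, 0): z = 60
  (12, 1): z = 62
  (0, 10): z = 20

The largest value is z = 62, attained at (12, 1).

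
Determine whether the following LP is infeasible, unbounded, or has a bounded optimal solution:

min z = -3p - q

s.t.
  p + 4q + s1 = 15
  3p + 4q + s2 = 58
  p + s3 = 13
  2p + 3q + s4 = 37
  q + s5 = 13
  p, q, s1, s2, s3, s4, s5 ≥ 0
The point (13, 0.5) satisfies every constraint, so the LP is feasible; the constraints give p ≤ 13 and q ≤ 13, which with p, q ≥ 0 keep the feasible region inside a bounded box. A feasible, bounded LP attains a finite optimum at a vertex.

Evaluating z = -3p - q at each vertex:
  (0, 0): z = 0
  (13, 0): z = -39
  (13, 0.5): z = -39.5
  (0, 3.75): z = -3.75

Feasible with finite optimum z* = -39.5 at (13, 0.5).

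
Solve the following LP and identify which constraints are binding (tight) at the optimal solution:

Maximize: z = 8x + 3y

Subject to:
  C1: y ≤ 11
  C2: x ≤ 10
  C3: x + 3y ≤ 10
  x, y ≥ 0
Optimal: x = 10, y = 0
Slack at optimum:
  C1: slack = 11
  C2: slack = 0 (binding)
  C3: slack = 0 (binding)
  x ≥ 0: x = 10
  y ≥ 0: y = 0 (binding)
Binding constraints: C2, C3, y ≥ 0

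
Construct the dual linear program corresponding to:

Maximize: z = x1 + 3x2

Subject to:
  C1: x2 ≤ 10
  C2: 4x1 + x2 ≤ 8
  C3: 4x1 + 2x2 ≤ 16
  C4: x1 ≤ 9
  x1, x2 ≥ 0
Minimize: z = 10y1 + 8y2 + 16y3 + 9y4

Subject to:
  C1: -4y2 - 4y3 - y4 ≤ -1
  C2: -y1 - y2 - 2y3 ≤ -3
  y1, y2, y3, y4 ≥ 0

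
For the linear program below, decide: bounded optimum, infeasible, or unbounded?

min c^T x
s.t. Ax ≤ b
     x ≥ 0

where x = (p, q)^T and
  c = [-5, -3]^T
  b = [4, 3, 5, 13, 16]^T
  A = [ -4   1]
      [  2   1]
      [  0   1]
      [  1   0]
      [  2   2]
The point (0, 3) satisfies every constraint, so the LP is feasible; the constraints give p ≤ 13 and q ≤ 5, which with p, q ≥ 0 keep the feasible region inside a bounded box. A feasible, bounded LP attains a finite optimum at a vertex.

Feasible with finite optimum z* = -9 at (0, 3).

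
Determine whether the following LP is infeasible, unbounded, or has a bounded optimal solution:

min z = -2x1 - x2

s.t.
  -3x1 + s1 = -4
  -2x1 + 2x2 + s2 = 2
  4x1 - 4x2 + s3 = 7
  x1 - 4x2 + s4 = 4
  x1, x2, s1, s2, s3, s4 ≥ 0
Feasible point: (2, 1) satisfies every constraint, so the LP is feasible.
Direction d = (1, 1): for each constraint row a, a·d ≤ 0 —
  (-3)(1) + (0)(1) = -3 ≤ 0
  (-2)(1) + (2)(1) = 0 ≤ 0
  (4)(1) + (-4)(1) = 0 ≤ 0
  (1)(1) + (-4)(1) = -3 ≤ 0
and d ≥ 0, so (2, 1) + t·d stays feasible for every t ≥ 0. Along this ray z = -2x1 - x2 changes by -3 per unit t, so z → −∞.

The LP is unbounded; z can be made arbitrarily small.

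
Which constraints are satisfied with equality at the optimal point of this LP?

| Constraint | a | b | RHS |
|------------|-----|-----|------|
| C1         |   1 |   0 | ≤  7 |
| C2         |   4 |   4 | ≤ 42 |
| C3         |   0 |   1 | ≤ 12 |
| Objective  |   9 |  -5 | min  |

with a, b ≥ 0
Optimal: a = 0, b = 10.5
Slack at optimum:
  C1: slack = 7
  C2: slack = 0 (binding)
  C3: slack = 1.5
  a ≥ 0: a = 0 (binding)
  b ≥ 0: b = 10.5
Binding constraints: C2, a ≥ 0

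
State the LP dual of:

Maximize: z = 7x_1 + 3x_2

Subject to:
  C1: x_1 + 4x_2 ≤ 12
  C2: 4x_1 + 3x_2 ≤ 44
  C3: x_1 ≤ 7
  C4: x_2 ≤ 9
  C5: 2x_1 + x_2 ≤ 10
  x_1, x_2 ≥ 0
Minimize: z = 12y1 + 44y2 + 7y3 + 9y4 + 10y5

Subject to:
  C1: -y1 - 4y2 - y3 - 2y5 ≤ -7
  C2: -4y1 - 3y2 - y4 - y5 ≤ -3
  y1, y2, y3, y4, y5 ≥ 0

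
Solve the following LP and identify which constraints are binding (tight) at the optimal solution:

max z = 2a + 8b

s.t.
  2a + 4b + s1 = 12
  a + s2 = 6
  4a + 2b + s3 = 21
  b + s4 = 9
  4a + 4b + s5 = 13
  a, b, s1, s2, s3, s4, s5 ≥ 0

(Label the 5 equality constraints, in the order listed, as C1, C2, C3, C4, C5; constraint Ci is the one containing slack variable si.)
Optimal: a = 0, b = 3
Slack at optimum:
  C1: slack = 0 (binding)
  C2: slack = 6
  C3: slack = 15
  C4: slack = 6
  C5: slack = 1
  a ≥ 0: a = 0 (binding)
  b ≥ 0: b = 3
Binding constraints: C1, a ≥ 0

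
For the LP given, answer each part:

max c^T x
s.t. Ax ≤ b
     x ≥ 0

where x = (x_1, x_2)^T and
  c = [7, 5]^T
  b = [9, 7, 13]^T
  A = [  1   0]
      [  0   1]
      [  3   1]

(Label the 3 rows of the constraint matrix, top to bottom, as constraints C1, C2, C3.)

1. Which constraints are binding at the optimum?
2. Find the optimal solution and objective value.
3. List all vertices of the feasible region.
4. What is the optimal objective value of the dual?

1. C2, C3
2. x_1 = 2, x_2 = 7, z = 49
3. (0, 0), (4.333, 0), (2, 7), (0, 7)
4. 49 (by strong duality, equal to the primal optimum)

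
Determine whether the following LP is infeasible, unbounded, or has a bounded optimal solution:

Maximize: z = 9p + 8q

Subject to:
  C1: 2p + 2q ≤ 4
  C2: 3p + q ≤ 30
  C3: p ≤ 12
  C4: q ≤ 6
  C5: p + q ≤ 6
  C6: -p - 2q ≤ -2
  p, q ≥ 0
The point (2, 0) satisfies every constraint, so the LP is feasible; the constraints give p ≤ 12 and q ≤ 6, which with p, q ≥ 0 keep the feasible region inside a bounded box. A feasible, bounded LP attains a finite optimum at a vertex.

Evaluating z = 9p + 8q at each vertex:
  (2, 0): z = 18
  (0, 2): z = 16
  (0, 1): z = 8

Bounded optimum: z* = 18 at (2, 0).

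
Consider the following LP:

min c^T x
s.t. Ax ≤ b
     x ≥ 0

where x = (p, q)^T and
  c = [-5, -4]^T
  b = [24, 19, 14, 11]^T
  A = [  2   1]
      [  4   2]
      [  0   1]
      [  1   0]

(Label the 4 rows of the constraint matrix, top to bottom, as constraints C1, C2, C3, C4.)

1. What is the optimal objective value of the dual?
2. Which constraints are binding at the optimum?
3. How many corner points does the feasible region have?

1. -38 (by strong duality, equal to the primal optimum)
2. C2, p ≥ 0
3. 3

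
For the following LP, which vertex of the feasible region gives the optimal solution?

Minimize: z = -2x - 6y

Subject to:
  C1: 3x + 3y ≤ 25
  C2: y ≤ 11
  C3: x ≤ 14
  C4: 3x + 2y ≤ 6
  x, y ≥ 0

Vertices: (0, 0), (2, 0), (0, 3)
Evaluating z = -2x - 6y at each vertex:
  (0, 0): z = 0
  (2, 0): z = -4
  (0, 3): z = -18

The smallest value is z = -18, attained at (0, 3).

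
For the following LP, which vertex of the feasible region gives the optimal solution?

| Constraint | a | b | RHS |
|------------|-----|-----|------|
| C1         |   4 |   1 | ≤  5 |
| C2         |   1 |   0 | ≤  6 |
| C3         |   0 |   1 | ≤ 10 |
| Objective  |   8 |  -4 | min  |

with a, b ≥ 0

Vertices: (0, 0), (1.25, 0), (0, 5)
(0, 5) with z = -20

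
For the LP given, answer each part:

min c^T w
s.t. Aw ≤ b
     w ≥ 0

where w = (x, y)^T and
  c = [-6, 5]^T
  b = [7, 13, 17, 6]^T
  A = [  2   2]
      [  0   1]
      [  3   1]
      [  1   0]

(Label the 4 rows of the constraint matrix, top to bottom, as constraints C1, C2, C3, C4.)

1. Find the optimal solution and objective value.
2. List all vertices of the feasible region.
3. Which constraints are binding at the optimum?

1. x = 3.5, y = 0, z = -21
2. (0, 0), (3.5, 0), (0, 3.5)
3. C1, y ≥ 0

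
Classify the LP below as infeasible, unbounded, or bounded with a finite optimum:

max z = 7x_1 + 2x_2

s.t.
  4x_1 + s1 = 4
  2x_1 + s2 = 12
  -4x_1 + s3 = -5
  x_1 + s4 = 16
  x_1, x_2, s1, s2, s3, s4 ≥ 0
The row 4x_1 + s1 = 4 with s1 ≥ 0 requires 4x_1 ≤ 4, while the row -4x_1 + s3 = -5 with s3 ≥ 0 is equivalent to 4x_1 ≥ 5. Together they would need 5 ≤ 4x_1 ≤ 4, which is impossible since 5 > 4. No point satisfies all constraints.

Infeasible: no point satisfies all constraints simultaneously.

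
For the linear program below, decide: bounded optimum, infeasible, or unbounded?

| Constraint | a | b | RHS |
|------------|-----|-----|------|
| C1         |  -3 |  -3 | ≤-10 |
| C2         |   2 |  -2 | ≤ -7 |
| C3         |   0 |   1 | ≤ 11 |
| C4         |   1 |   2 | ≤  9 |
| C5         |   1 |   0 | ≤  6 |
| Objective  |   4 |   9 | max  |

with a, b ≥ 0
The point (0, 4.5) satisfies every constraint, so the LP is feasible; the constraints give a ≤ 6 and b ≤ 11, which with a, b ≥ 0 keep the feasible region inside a bounded box. A feasible, bounded LP attains a finite optimum at a vertex.

Evaluating z = 4a + 9b at each vertex:
  (0, 3.5): z = 31.5
  (0.6667, 4.167): z = 40.17
  (0, 4.5): z = 40.5

The LP has an optimal solution: (0, 4.5) with z = 40.5.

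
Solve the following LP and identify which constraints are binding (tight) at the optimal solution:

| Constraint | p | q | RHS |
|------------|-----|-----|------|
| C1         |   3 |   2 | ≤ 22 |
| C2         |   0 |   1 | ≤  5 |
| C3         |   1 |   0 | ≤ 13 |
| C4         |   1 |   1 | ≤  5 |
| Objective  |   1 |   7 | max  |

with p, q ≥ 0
Optimal: p = 0, q = 5
Binding: C2, C4, p ≥ 0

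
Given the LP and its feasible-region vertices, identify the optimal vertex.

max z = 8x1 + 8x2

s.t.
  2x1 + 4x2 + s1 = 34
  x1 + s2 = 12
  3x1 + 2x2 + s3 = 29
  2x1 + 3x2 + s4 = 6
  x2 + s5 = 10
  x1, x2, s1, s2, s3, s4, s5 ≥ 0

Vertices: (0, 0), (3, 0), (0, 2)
(3, 0) with z = 24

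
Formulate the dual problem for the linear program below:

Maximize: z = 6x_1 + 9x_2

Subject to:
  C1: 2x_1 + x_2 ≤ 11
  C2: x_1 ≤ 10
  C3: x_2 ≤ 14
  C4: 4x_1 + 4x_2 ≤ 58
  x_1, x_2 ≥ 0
Minimize: z = 11y1 + 10y2 + 14y3 + 58y4

Subject to:
  C1: -2y1 - y2 - 4y4 ≤ -6
  C2: -y1 - y3 - 4y4 ≤ -9
  y1, y2, y3, y4 ≥ 0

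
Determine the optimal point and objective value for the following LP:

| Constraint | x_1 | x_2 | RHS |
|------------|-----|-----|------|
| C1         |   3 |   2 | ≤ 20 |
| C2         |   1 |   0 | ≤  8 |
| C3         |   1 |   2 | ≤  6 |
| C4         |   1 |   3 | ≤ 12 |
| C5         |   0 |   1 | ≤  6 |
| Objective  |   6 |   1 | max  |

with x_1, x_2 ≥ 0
Each vertex is the intersection of two constraint boundaries that also satisfies all remaining constraints:
  x_1 = 0 and x_2 = 0 → (0, 0)
  x_1 + 2x_2 = 6 and x_2 = 0 → (6, 0)
  x_1 + 2x_2 = 6 and x_1 = 0 → (0, 3)

Evaluating z = 6x_1 + x_2 at each vertex:
  (0, 0): z = 0
  (6, 0): z = 36
  (0, 3): z = 3

The maximum is at (6, 0) with z = 36.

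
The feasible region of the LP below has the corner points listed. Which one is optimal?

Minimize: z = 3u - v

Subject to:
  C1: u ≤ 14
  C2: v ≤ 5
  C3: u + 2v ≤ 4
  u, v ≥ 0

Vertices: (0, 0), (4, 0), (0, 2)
(0, 2) with z = -2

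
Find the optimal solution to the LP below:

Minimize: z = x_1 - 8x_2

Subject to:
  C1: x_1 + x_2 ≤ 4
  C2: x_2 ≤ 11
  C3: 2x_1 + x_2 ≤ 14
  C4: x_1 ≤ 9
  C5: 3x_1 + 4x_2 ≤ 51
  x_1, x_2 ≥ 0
x_1 = 0, x_2 = 4, z = -32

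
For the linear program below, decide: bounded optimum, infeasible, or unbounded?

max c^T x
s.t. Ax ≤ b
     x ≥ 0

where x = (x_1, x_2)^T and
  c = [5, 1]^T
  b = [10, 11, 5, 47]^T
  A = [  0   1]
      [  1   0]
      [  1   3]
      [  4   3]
The point (5, 0) satisfies every constraint, so the LP is feasible; the constraints give x_1 ≤ 11 and x_2 ≤ 10, which with x_1, x_2 ≥ 0 keep the feasible region inside a bounded box. A feasible, bounded LP attains a finite optimum at a vertex.

Evaluating z = 5x_1 + x_2 at each vertex:
  (0, 0): z = 0
  (5, 0): z = 25
  (0, 1.667): z = 1.667

Bounded optimum: z* = 25 at (5, 0).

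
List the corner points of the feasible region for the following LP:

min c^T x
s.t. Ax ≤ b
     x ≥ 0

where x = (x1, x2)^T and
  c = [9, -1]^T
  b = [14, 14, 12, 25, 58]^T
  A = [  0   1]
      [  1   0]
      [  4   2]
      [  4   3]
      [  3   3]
Each vertex is the intersection of two constraint boundaries that also satisfies all remaining constraints:
  x1 = 0 and x2 = 0 → (0, 0)
  4x1 + 2x2 = 12 and x2 = 0 → (3, 0)
  4x1 + 2x2 = 12 and x1 = 0 → (0, 6)

Vertices: (0, 0), (3, 0), (0, 6)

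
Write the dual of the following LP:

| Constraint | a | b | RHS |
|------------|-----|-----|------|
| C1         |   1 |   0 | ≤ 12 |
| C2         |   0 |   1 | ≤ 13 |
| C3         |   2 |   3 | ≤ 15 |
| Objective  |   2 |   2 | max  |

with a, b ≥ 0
Minimize: z = 12y1 + 13y2 + 15y3

Subject to:
  C1: -y1 - 2y3 ≤ -2
  C2: -y2 - 3y3 ≤ -2
  y1, y2, y3 ≥ 0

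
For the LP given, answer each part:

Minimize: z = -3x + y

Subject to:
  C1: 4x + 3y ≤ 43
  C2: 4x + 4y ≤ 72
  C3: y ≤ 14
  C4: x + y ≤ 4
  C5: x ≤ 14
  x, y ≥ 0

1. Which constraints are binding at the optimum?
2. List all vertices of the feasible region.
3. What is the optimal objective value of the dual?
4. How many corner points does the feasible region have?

1. C4, y ≥ 0
2. (0, 0), (4, 0), (0, 4)
3. -12 (by strong duality, equal to the primal optimum)
4. 3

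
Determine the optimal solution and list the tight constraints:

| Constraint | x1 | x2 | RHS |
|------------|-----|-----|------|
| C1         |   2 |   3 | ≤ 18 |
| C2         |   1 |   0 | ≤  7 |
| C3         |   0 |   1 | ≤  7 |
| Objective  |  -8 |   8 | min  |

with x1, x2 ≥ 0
Optimal: x1 = 7, x2 = 0
Slack at optimum:
  C1: slack = 4
  C2: slack = 0 (binding)
  C3: slack = 7
  x1 ≥ 0: x1 = 7
  x2 ≥ 0: x2 = 0 (binding)
Binding constraints: C2, x2 ≥ 0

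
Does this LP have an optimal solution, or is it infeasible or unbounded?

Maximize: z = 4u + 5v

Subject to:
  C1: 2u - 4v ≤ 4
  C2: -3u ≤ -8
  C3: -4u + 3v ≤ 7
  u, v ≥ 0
Feasible point: (3, 1) satisfies every constraint, so the LP is feasible.
Direction d = (1, 1): for each constraint row a, a·d ≤ 0 —
  (2)(1) + (-4)(1) = -2 ≤ 0
  (-3)(1) + (0)(1) = -3 ≤ 0
  (-4)(1) + (3)(1) = -1 ≤ 0
and d ≥ 0, so (3, 1) + t·d stays feasible for every t ≥ 0. Along this ray z = 4u + 5v changes by 9 per unit t, so z → +∞.

Unbounded — the objective can increase without bound over the feasible region.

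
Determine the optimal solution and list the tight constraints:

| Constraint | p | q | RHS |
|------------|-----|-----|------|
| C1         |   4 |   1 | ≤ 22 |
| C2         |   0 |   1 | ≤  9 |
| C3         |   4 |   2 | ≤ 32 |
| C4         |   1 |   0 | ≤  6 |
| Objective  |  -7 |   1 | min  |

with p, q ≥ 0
Optimal: p = 5.5, q = 0
Slack at optimum:
  C1: slack = 0 (binding)
  C2: slack = 9
  C3: slack = 10
  C4: slack = 0.5
  p ≥ 0: p = 5.5
  q ≥ 0: q = 0 (binding)
Binding constraints: C1, q ≥ 0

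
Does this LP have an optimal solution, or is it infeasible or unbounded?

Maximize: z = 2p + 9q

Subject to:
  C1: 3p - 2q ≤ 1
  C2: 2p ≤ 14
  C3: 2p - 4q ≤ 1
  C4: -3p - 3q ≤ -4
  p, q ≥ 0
Feasible point: (0, 2) satisfies every constraint, so the LP is feasible.
Direction d = (0, 1): for each constraint row a, a·d ≤ 0 —
  (3)(0) + (-2)(1) = -2 ≤ 0
  (2)(0) + (0)(1) = 0 ≤ 0
  (2)(0) + (-4)(1) = -4 ≤ 0
  (-3)(0) + (-3)(1) = -3 ≤ 0
and d ≥ 0, so (0, 2) + t·d stays feasible for every t ≥ 0. Along this ray z = 2p + 9q changes by 9 per unit t, so z → +∞.

Unbounded: there is a feasible ray along which z → +∞.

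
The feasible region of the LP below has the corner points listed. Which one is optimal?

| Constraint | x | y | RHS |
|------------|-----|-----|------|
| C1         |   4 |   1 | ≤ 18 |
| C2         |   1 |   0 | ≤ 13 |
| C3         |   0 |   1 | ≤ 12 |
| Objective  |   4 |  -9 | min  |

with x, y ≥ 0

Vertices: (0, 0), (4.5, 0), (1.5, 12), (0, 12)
Evaluating z = 4x - 9y at each vertex:
  (0, 0): z = 0
  (4.5, 0): z = 18
  (1.5, 12): z = -102
  (0, 12): z = -108

The smallest value is z = -108, attained at (0, 12).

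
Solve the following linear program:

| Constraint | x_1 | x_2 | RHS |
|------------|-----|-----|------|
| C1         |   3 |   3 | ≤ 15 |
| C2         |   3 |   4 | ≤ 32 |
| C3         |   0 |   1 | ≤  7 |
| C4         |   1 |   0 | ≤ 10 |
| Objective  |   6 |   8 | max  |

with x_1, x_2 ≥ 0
x_1 = 0, x_2 = 5, z = 40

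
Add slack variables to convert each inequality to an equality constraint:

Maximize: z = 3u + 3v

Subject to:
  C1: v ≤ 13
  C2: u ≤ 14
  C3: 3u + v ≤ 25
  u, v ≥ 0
max z = 3u + 3v

s.t.
  v + s1 = 13
  u + s2 = 14
  3u + v + s3 = 25
  u, v, s1, s2, s3 ≥ 0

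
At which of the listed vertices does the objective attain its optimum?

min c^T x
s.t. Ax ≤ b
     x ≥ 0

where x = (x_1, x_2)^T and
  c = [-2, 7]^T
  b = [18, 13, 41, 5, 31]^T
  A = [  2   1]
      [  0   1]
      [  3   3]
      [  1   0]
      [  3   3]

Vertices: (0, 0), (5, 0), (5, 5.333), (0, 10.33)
(5, 0) with z = -10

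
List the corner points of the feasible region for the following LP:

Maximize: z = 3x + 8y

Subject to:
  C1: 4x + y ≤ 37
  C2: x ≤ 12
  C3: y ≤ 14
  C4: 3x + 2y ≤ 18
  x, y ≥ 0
Each vertex is the intersection of two constraint boundaries that also satisfies all remaining constraints:
  x = 0 and y = 0 → (0, 0)
  3x + 2y = 18 and y = 0 → (6, 0)
  3x + 2y = 18 and x = 0 → (0, 9)

Vertices: (0, 0), (6, 0), (0, 9)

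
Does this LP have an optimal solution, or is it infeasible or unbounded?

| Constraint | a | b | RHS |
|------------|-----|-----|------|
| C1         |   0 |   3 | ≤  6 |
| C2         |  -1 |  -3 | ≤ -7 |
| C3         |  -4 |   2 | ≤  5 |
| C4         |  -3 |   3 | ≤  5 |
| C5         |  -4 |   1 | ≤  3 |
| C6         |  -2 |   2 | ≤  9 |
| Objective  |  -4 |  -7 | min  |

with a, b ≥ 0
Feasible point: (1, 2) satisfies every constraint, so the LP is feasible.
Direction d = (1, 0): for each constraint row a, a·d ≤ 0 —
  (0)(1) + (3)(0) = 0 ≤ 0
  (-1)(1) + (-3)(0) = -1 ≤ 0
  (-4)(1) + (2)(0) = -4 ≤ 0
  (-3)(1) + (3)(0) = -3 ≤ 0
  (-4)(1) + (1)(0) = -4 ≤ 0
  (-2)(1) + (2)(0) = -2 ≤ 0
and d ≥ 0, so (1, 2) + t·d stays feasible for every t ≥ 0. Along this ray z = -4a - 7b changes by -4 per unit t, so z → −∞.

Unbounded: there is a feasible ray along which z → −∞.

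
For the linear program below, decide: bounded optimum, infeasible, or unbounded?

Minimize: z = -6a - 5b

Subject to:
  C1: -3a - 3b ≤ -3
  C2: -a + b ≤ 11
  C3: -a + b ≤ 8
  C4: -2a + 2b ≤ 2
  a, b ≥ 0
Feasible point: (0, 1) satisfies every constraint, so the LP is feasible.
Direction d = (1, 0): for each constraint row a, a·d ≤ 0 —
  (-3)(1) + (-3)(0) = -3 ≤ 0
  (-1)(1) + (1)(0) = -1 ≤ 0
  (-1)(1) + (1)(0) = -1 ≤ 0
  (-2)(1) + (2)(0) = -2 ≤ 0
and d ≥ 0, so (0, 1) + t·d stays feasible for every t ≥ 0. Along this ray z = -6a - 5b changes by -6 per unit t, so z → −∞.

The LP is unbounded; z can be made arbitrarily small.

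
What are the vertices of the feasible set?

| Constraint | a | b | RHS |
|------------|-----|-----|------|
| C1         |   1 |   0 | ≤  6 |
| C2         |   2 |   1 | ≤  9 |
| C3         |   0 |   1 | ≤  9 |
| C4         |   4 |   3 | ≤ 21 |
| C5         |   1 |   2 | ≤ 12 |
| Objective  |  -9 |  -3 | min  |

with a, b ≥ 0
Each vertex is the intersection of two constraint boundaries that also satisfies all remaining constraints:
  a = 0 and b = 0 → (0, 0)
  2a + b = 9 and b = 0 → (4.5, 0)
  2a + b = 9 and 4a + 3b = 21 → (3, 3)
  4a + 3b = 21 and a + 2b = 12 → (1.2, 5.4)
  a + 2b = 12 and a = 0 → (0, 6)

Vertices: (0, 0), (4.5, 0), (3, 3), (1.2, 5.4), (0, 6)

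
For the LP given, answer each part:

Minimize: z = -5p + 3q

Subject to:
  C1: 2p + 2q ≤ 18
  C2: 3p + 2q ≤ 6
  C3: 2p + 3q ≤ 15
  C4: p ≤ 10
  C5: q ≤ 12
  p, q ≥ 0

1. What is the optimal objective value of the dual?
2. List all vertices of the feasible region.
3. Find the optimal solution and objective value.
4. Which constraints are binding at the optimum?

1. -10 (by strong duality, equal to the primal optimum)
2. (0, 0), (2, 0), (0, 3)
3. p = 2, q = 0, z = -10
4. C2, q ≥ 0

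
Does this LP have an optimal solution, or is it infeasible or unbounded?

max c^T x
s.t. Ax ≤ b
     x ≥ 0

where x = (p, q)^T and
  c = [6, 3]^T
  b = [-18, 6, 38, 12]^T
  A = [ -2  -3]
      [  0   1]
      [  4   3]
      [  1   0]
The point (9.5, 0) satisfies every constraint, so the LP is feasible; the constraints give p ≤ 12 and q ≤ 6, which with p, q ≥ 0 keep the feasible region inside a bounded box. A feasible, bounded LP attains a finite optimum at a vertex.

Evaluating z = 6p + 3q at each vertex:
  (9, 0): z = 54
  (9.5, 0): z = 57
  (5, 6): z = 48
  (0, 6): z = 18

The LP has an optimal solution: (9.5, 0) with z = 57.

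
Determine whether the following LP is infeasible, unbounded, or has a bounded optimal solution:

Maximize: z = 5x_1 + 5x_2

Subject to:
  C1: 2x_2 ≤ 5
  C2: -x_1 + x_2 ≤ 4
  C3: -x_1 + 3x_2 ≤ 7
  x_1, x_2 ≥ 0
Feasible point: (0, 0) satisfies every constraint, so the LP is feasible.
Direction d = (1, 0): for each constraint row a, a·d ≤ 0 —
  (0)(1) + (2)(0) = 0 ≤ 0
  (-1)(1) + (1)(0) = -1 ≤ 0
  (-1)(1) + (3)(0) = -1 ≤ 0
and d ≥ 0, so (0, 0) + t·d stays feasible for every t ≥ 0. Along this ray z = 5x_1 + 5x_2 changes by 5 per unit t, so z → +∞.

The LP is unbounded; z can be made arbitrarily large.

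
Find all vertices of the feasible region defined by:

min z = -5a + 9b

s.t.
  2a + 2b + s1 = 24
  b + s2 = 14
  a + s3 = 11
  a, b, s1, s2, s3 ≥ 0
Each vertex is the intersection of two constraint boundaries that also satisfies all remaining constraints:
  a = 0 and b = 0 → (0, 0)
  a = 11 and b = 0 → (11, 0)
  2a + 2b = 24 and a = 11 → (11, 1)
  2a + 2b = 24 and a = 0 → (0, 12)

Vertices: (0, 0), (11, 0), (11, 1), (0, 12)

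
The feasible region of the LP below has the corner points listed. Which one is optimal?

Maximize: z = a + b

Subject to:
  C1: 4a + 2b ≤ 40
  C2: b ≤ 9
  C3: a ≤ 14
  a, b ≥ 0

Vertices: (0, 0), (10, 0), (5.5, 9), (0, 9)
(5.5, 9) with z = 14.5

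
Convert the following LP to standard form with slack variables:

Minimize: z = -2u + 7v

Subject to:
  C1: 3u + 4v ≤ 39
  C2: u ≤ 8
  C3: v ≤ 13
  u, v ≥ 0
min z = -2u + 7v

s.t.
  3u + 4v + s1 = 39
  u + s2 = 8
  v + s3 = 13
  u, v, s1, s2, s3 ≥ 0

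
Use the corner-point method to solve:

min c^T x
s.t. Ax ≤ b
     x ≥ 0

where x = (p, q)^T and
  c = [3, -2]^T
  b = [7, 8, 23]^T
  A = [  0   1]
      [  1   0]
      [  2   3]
Each vertex is the intersection of two constraint boundaries that also satisfies all remaining constraints:
  p = 0 and q = 0 → (0, 0)
  p = 8 and q = 0 → (8, 0)
  p = 8 and 2p + 3q = 23 → (8, 2.333)
  q = 7 and 2p + 3q = 23 → (1, 7)
  q = 7 and p = 0 → (0, 7)

Evaluating z = 3p - 2q at each vertex:
  (0, 0): z = 0
  (8, 0): z = 24
  (8, 2.333): z = 19.33
  (1, 7): z = -11
  (0, 7): z = -14

The minimum is at (0, 7) with z = -14.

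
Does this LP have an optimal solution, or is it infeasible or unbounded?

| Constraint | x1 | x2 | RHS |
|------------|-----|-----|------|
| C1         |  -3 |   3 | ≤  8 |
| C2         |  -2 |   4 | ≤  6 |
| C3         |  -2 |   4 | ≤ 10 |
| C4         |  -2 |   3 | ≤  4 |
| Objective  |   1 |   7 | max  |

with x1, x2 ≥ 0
Feasible point: (0, 0) satisfies every constraint, so the LP is feasible.
Direction d = (1, 0): for each constraint row a, a·d ≤ 0 —
  (-3)(1) + (3)(0) = -3 ≤ 0
  (-2)(1) + (4)(0) = -2 ≤ 0
  (-2)(1) + (4)(0) = -2 ≤ 0
  (-2)(1) + (3)(0) = -2 ≤ 0
and d ≥ 0, so (0, 0) + t·d stays feasible for every t ≥ 0. Along this ray z = x1 + 7x2 changes by 1 per unit t, so z → +∞.

Unbounded — the objective can increase without bound over the feasible region.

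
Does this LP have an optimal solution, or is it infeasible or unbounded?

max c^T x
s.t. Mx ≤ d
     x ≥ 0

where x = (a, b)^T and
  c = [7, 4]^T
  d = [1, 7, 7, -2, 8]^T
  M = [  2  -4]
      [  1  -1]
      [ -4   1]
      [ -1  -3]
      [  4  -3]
Feasible point: (0, 1) satisfies every constraint, so the LP is feasible.
Direction d = (1, 4): for each constraint row a, a·d ≤ 0 —
  (2)(1) + (-4)(4) = -14 ≤ 0
  (1)(1) + (-1)(4) = -3 ≤ 0
  (-4)(1) + (1)(4) = 0 ≤ 0
  (-1)(1) + (-3)(4) = -13 ≤ 0
  (4)(1) + (-3)(4) = -8 ≤ 0
and d ≥ 0, so (0, 1) + t·d stays feasible for every t ≥ 0. Along this ray z = 7a + 4b changes by 23 per unit t, so z → +∞.

The LP is unbounded; z can be made arbitrarily large.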